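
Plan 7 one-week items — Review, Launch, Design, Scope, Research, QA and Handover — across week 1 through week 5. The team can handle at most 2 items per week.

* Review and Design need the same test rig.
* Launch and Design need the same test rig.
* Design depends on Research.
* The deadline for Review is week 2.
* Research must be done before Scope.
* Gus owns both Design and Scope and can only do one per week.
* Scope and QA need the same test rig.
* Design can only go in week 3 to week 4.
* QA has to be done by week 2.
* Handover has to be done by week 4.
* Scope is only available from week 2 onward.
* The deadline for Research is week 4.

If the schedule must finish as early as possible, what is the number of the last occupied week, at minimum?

week 4

The precedence chain requires at least 2 distinct weeks.
With at most 2 per week and 7 tasks, at least 4 weeks are needed.
Design can't be placed before week 3, so the schedule must run through at least week 3.
4 works (last occupied week: week 4): for example Handover in week 3, Review in week 1, Research in week 2, QA in week 1, Design in week 3, Scope in week 4, Launch in week 2.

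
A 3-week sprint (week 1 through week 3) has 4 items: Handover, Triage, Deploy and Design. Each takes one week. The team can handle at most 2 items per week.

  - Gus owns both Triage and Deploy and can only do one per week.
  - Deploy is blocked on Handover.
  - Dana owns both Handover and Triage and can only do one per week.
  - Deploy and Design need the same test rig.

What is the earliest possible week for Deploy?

week 2

Precedence pushes Deploy to at least week 2.
Deploy at week 2 is achievable: Handover -> week 1, Deploy -> week 2, Triage -> week 3, Design -> week 1.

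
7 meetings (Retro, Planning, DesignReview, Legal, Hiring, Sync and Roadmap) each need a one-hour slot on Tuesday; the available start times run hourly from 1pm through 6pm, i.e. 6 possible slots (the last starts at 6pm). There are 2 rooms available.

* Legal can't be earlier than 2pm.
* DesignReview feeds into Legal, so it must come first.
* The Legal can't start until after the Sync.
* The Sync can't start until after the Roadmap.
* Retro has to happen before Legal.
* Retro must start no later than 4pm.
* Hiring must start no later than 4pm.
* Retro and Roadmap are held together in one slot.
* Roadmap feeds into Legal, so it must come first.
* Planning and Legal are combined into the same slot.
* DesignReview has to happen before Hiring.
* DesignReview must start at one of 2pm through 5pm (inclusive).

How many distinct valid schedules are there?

Splitting on Retro: it can be 1pm (24), 2pm (5), 3pm (3), 4pm (1). Listing each branch's schedules as (Planning, DesignReview, Legal, Hiring, Sync, Roadmap):
Retro=1pm: (3pm,2pm,3pm,4pm,2pm,1pm) (4pm,2pm,4pm,3pm,2pm,1pm) (4pm,2pm,4pm,3pm,3pm,1pm) (5pm,2pm,5pm,3pm,2pm,1pm) (5pm,2pm,5pm,3pm,3pm,1pm) (5pm,2pm,5pm,3pm,4pm,1pm) (5pm,2pm,5pm,4pm,2pm,1pm) (5pm,2pm,5pm,4pm,3pm,1pm) (5pm,2pm,5pm,4pm,4pm,1pm) (5pm,3pm,5pm,4pm,2pm,1pm) (5pm,3pm,5pm,4pm,3pm,1pm) (5pm,3pm,5pm,4pm,4pm,1pm) (6pm,2pm,6pm,3pm,2pm,1pm) (6pm,2pm,6pm,3pm,3pm,1pm) (6pm,2pm,6pm,3pm,4pm,1pm) (6pm,2pm,6pm,3pm,5pm,1pm) (6pm,2pm,6pm,4pm,2pm,1pm) (6pm,2pm,6pm,4pm,3pm,1pm) (6pm,2pm,6pm,4pm,4pm,1pm) (6pm,2pm,6pm,4pm,5pm,1pm) (6pm,3pm,6pm,4pm,2pm,1pm) (6pm,3pm,6pm,4pm,3pm,1pm) (6pm,3pm,6pm,4pm,4pm,1pm) (6pm,3pm,6pm,4pm,5pm,1pm) — 24.
Retro=2pm: (5pm,3pm,5pm,4pm,3pm,2pm) (5pm,3pm,5pm,4pm,4pm,2pm) (6pm,3pm,6pm,4pm,3pm,2pm) (6pm,3pm,6pm,4pm,4pm,2pm) (6pm,3pm,6pm,4pm,5pm,2pm) — 5.
Retro=3pm: (5pm,2pm,5pm,4pm,4pm,3pm) (6pm,2pm,6pm,4pm,4pm,3pm) (6pm,2pm,6pm,4pm,5pm,3pm) — 3.
Retro=4pm: (6pm,2pm,6pm,3pm,5pm,4pm) — 1.
Summing: 24 + 5 + 3 + 1 = 33.

33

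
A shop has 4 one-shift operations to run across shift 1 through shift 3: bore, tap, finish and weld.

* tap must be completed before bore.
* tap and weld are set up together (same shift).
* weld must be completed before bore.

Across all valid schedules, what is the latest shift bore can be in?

Precedence pushes bore to at least shift 2.
bore at shift 3 is achievable: finish=shift 1; bore=shift 3; weld=shift 1; tap=shift 1.

shift 3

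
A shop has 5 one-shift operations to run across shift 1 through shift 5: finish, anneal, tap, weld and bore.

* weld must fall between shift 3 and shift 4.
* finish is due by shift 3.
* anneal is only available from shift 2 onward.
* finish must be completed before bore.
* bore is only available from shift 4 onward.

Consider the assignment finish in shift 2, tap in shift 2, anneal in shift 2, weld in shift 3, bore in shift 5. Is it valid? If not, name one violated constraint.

anneal is only available from shift 2 onward — holds.
bore is only available from shift 4 onward — holds.
weld must fall between shift 3 and shift 4 — holds.
finish must be completed before bore — holds.
finish is due by shift 3 — holds.

Yes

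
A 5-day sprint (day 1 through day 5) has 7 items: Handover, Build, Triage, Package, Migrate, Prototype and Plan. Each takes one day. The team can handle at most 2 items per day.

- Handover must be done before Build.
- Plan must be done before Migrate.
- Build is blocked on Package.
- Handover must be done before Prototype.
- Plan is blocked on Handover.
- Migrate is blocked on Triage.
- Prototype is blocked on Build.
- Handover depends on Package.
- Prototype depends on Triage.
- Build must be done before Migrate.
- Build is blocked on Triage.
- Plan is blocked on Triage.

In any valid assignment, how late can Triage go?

Downstream work caps Triage at day 3.
Triage at day 3 is achievable: Plan -> day 4, Triage -> day 3, Handover -> day 2, Prototype -> day 5, Package -> day 1, Build -> day 4, Migrate -> day 5.

day 3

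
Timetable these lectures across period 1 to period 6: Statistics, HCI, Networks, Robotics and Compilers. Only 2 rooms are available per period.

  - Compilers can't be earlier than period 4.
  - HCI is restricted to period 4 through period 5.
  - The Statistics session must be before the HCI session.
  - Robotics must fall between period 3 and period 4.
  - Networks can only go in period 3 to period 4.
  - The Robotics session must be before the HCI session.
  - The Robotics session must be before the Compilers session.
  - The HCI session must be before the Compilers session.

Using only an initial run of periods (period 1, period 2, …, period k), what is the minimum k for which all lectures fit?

The precedence chain requires at least 3 distinct periods.
With at most 2 per period and 5 lectures, at least 3 periods are needed.
Propagating the time windows through the other constraints, Compilers can't land before period 5, so the schedule must run through at least period 5.
5 works (last occupied period: period 5): for example Networks in period 3; Robotics in period 3; Compilers in period 5; Statistics in period 1; HCI in period 4.

5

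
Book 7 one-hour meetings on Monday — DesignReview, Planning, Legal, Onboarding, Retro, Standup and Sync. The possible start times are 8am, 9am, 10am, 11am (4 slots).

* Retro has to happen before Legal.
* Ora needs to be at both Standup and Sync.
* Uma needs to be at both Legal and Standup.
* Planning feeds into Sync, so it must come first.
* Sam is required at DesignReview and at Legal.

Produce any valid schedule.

DesignReview=8am; Legal=9am; Sync=9am; Retro=8am; Planning=8am; Standup=8am; Onboarding=8am

Checking: Planning(8am) before Sync(9am); Retro(8am) before Legal(9am); DesignReview(8am) != Legal(9am); Standup(8am) != Sync(9am); Legal(9am) != Standup(8am).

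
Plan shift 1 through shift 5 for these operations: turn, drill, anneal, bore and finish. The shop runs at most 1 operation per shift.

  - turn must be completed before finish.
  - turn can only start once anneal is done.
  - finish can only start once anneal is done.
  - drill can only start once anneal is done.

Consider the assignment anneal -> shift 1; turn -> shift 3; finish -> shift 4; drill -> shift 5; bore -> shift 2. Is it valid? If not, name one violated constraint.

drill can only start once anneal is done — holds.
turn can only start once anneal is done — holds.
finish can only start once anneal is done — holds.
turn must be completed before finish — holds.
The shop runs at most 1 operation per shift — holds.

Yes, all constraints hold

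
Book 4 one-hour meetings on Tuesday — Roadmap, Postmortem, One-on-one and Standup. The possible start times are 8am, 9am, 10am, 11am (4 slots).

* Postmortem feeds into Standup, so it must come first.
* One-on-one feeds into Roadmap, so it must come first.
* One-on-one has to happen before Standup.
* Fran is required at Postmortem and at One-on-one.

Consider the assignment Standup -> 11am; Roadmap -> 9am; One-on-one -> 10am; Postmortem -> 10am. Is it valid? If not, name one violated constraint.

Postmortem feeds into Standup, so it must come first — holds.
Fran is required at Postmortem and at One-on-one — violated.
One-on-one has to happen before Standup — holds.
One-on-one feeds into Roadmap, so it must come first — violated.

No. One-on-one feeds into Roadmap, so it must come first is not satisfied.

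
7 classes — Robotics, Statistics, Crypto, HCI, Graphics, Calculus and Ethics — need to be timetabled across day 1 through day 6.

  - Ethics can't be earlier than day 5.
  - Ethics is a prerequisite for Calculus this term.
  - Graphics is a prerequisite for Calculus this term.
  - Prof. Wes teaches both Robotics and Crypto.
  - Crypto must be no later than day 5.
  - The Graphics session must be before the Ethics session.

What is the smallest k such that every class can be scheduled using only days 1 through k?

The precedence chain requires at least 3 distinct days.
Propagating the time windows through the other constraints, Calculus can't land before day 6, so the schedule must run through at least day 6.
6 works (last occupied day: day 6): for example HCI=day 1, Statistics=day 1, Calculus=day 6, Robotics=day 2, Crypto=day 1, Graphics=day 1, Ethics=day 5.

6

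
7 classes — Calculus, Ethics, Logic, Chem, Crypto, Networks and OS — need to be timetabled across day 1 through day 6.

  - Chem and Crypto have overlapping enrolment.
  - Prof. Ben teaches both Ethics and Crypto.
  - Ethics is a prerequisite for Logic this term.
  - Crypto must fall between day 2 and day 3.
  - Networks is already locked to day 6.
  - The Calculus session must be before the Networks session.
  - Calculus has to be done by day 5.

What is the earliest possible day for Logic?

Precedence pushes Logic to at least day 2.
Logic at day 2 is achievable: Ethics=day 1, Logic=day 2, Chem=day 1, Crypto=day 2, Calculus=day 1, Networks=day 6, OS=day 1.

day 2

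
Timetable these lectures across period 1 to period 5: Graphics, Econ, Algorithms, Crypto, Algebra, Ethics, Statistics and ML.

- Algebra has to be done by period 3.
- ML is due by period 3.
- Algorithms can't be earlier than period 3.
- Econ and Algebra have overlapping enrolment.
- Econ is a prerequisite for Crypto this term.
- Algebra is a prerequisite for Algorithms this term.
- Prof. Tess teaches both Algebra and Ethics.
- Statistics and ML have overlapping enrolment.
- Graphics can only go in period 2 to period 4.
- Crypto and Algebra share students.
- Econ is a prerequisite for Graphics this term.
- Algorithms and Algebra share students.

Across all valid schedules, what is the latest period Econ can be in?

Downstream work caps Econ at period 3.
Econ at period 3 is achievable: Crypto -> period 4, Graphics -> period 4, Statistics -> period 2, Econ -> period 3, ML -> period 1, Algebra -> period 1, Ethics -> period 2, Algorithms -> period 3.

period 3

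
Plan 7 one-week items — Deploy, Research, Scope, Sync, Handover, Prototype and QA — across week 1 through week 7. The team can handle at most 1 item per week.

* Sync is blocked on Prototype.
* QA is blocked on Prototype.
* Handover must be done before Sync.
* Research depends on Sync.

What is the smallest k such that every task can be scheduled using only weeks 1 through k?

7 weeks

The precedence chain requires at least 3 distinct weeks.
With at most 1 per week and 7 tasks, at least 7 weeks are needed.
7 works (last occupied week: week 7): for example Sync -> week 3; Research -> week 4; Handover -> week 2; Prototype -> week 1; QA -> week 5; Deploy -> week 6; Scope -> week 7.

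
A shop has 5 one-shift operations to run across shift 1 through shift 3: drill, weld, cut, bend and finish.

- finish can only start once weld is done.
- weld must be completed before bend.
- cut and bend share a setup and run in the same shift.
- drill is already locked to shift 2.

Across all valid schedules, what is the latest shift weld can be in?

shift 2

Downstream work caps weld at shift 2.
weld at shift 2 is achievable: bend in shift 3; finish in shift 3; drill in shift 2; weld in shift 2; cut in shift 3.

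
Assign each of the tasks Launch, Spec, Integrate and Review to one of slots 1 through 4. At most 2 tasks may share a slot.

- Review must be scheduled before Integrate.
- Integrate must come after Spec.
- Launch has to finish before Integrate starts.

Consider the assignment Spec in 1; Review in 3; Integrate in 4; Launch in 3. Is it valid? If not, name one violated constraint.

Launch has to finish before Integrate starts — holds.
Integrate must come after Spec — holds.
At most 2 tasks may share a slot — holds.
Review must be scheduled before Integrate — holds.

Yes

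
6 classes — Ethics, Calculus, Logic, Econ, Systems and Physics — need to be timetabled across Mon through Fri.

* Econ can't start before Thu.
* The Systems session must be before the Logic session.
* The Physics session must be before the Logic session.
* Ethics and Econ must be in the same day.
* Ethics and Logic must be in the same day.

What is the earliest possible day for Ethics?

Thu

Ethics must be in the same day as Econ, which can't be before Thu, so Ethics is at least Thu.
Ethics at Thu is achievable: Physics=Mon, Systems=Mon, Ethics=Thu, Logic=Thu, Econ=Thu, Calculus=Mon.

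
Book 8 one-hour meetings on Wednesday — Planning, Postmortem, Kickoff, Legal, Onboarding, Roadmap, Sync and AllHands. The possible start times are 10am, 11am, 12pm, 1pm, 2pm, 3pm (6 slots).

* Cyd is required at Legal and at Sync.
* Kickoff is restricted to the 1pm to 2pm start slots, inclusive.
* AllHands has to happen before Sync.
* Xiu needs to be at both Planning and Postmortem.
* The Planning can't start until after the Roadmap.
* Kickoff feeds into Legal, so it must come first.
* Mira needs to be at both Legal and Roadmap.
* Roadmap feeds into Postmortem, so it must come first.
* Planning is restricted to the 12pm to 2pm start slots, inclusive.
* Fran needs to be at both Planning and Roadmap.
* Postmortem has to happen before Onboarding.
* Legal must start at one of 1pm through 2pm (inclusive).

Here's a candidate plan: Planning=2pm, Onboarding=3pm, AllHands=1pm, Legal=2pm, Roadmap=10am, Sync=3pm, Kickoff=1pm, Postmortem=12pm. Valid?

Yes

AllHands has to happen before Sync — holds.
Kickoff is restricted to the 1pm to 2pm start slots, inclusive — holds.
Fran needs to be at both Planning and Roadmap — holds.
Planning is restricted to the 12pm to 2pm start slots, inclusive — holds.
Xiu needs to be at both Planning and Postmortem — holds.
Mira needs to be at both Legal and Roadmap — holds.
Kickoff feeds into Legal, so it must come first — holds.
Cyd is required at Legal and at Sync — holds.
Postmortem has to happen before Onboarding — holds.
Roadmap feeds into Postmortem, so it must come first — holds.
Legal must start at one of 1pm through 2pm (inclusive) — holds.
The Planning can't start until after the Roadmap — holds.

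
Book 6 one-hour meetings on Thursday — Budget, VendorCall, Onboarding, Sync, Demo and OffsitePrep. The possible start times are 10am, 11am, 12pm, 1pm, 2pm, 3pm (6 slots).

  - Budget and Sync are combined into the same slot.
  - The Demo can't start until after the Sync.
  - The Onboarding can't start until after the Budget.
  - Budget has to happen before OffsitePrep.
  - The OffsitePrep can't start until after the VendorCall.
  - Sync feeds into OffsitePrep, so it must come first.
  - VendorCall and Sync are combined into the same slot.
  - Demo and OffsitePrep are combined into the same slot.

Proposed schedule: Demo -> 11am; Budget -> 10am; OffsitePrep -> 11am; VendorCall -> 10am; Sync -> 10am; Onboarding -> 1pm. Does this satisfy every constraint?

Yes

The Onboarding can't start until after the Budget — holds.
Budget and Sync are combined into the same slot — holds.
The OffsitePrep can't start until after the VendorCall — holds.
Budget has to happen before OffsitePrep — holds.
Sync feeds into OffsitePrep, so it must come first — holds.
The Demo can't start until after the Sync — holds.
Demo and OffsitePrep are combined into the same slot — holds.
VendorCall and Sync are combined into the same slot — holds.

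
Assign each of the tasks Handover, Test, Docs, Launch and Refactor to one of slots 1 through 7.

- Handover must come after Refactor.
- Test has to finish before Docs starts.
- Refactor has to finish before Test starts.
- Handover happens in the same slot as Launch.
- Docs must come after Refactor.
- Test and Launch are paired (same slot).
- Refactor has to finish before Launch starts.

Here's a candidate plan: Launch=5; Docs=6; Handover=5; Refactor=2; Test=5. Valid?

Test has to finish before Docs starts — holds.
Refactor has to finish before Launch starts — holds.
Refactor has to finish before Test starts — holds.
Handover must come after Refactor — holds.
Test and Launch are paired (same slot) — holds.
Docs must come after Refactor — holds.
Handover happens in the same slot as Launch — holds.

Yes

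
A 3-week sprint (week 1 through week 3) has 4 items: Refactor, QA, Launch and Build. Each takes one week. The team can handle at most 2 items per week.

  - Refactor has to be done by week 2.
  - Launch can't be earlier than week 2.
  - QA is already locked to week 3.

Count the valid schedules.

9

Splitting on Refactor: it can be week 1 (5), week 2 (4). Listing each branch's schedules as (QA, Launch, Build) by week number:
Refactor=week 1: (3,2,1) (3,2,2) (3,2,3) (3,3,1) (3,3,2) — 5.
Refactor=week 2: (3,2,1) (3,2,3) (3,3,1) (3,3,2) — 4.
Summing: 5 + 4 = 9.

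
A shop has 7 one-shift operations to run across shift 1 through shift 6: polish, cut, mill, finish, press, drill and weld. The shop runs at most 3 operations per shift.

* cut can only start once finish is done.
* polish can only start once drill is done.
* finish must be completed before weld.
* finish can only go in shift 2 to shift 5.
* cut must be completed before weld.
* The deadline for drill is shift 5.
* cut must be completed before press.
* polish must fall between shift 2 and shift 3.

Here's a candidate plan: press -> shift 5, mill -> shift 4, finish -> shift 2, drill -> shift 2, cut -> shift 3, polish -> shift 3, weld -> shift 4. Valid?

cut can only start once finish is done — holds.
finish must be completed before weld — holds.
polish must fall between shift 2 and shift 3 — holds.
polish can only start once drill is done — holds.
The shop runs at most 3 operations per shift — holds.
cut must be completed before weld — holds.
The deadline for drill is shift 5 — holds.
finish can only go in shift 2 to shift 5 — holds.
cut must be completed before press — holds.

Valid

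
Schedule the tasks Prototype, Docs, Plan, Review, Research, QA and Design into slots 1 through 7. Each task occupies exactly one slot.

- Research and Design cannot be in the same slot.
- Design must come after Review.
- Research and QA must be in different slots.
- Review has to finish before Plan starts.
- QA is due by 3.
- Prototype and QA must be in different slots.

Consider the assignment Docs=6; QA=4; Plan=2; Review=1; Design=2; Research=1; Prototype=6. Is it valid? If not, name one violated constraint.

Invalid. QA is due by 3.

Review has to finish before Plan starts — holds.
QA is due by 3 — violated.
Research and QA must be in different slots — holds.
Design must come after Review — holds.
Research and Design cannot be in the same slot — holds.
Prototype and QA must be in different slots — holds.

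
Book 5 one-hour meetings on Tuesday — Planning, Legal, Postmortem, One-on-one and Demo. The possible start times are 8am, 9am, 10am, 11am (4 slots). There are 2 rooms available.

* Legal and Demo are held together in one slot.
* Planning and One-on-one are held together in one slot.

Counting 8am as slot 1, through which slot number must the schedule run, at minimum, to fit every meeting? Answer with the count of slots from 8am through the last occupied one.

3 slots

With at most 2 per slot and 5 meetings, at least 3 slots are needed.
3 works (last occupied slot: 10am): for example Legal -> 9am; One-on-one -> 8am; Planning -> 8am; Postmortem -> 10am; Demo -> 9am.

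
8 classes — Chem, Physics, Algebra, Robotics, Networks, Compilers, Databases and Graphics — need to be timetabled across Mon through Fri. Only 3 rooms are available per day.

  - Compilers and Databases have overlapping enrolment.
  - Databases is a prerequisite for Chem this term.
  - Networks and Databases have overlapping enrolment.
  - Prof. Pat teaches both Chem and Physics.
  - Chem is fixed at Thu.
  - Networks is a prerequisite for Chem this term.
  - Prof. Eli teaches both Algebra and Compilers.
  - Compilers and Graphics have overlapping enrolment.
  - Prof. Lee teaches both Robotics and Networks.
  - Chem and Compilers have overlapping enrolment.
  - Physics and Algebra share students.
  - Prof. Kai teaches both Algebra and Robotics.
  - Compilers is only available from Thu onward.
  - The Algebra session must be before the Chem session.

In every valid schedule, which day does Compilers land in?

Fri

Compilers's window is Thu–Fri.
Chem is fixed at Thu, and Compilers can't share a day with Chem.
So Compilers must be Fri.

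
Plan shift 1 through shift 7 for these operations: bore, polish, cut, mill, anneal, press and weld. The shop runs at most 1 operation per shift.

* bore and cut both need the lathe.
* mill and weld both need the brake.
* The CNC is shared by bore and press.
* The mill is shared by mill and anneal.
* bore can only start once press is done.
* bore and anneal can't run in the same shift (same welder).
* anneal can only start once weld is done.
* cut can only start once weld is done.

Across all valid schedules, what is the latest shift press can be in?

shift 6

Downstream work caps press at shift 6.
press at shift 6 is achievable: anneal in shift 3; polish in shift 4; press in shift 6; weld in shift 1; bore in shift 7; cut in shift 2; mill in shift 5.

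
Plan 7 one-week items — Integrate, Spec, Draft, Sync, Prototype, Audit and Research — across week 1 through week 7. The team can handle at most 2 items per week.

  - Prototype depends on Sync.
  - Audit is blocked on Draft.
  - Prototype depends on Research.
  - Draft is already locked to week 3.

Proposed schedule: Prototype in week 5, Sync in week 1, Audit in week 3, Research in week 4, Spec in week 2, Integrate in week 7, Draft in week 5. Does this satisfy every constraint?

The team can handle at most 2 items per week — holds.
Prototype depends on Research — holds.
Draft is already locked to week 3 — violated.
Prototype depends on Sync — holds.
Audit is blocked on Draft — violated.

No. Audit is blocked on Draft is not satisfied.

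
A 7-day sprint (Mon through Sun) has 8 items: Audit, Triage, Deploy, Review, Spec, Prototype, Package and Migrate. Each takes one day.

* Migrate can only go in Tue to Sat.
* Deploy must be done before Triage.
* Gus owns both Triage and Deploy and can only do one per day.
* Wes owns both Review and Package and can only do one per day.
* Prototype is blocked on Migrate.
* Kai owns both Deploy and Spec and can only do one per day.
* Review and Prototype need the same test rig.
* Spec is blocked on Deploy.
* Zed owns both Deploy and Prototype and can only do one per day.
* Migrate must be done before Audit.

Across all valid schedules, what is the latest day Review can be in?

Review at Sun is achievable: Prototype -> Wed, Spec -> Tue, Package -> Mon, Review -> Sun, Triage -> Tue, Deploy -> Mon, Migrate -> Tue, Audit -> Wed.

Sun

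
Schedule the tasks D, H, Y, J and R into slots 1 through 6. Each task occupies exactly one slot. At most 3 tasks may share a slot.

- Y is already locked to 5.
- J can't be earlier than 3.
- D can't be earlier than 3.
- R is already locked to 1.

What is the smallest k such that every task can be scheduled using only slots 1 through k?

With at most 3 per slot and 5 tasks, at least 2 slots are needed.
Y can't be placed before 5, so the schedule must run through at least slot 5.
5 works (last occupied slot: 5): for example H -> 1; D -> 3; R -> 1; Y -> 5; J -> 3.

5 slots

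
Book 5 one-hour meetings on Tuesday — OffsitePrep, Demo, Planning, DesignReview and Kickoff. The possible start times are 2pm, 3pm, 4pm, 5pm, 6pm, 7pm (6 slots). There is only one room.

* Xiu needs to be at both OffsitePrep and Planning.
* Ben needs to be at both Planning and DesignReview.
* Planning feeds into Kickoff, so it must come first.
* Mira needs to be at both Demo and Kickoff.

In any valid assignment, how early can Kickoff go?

Precedence pushes Kickoff to at least 3pm.
Kickoff at 3pm is achievable: Demo in 5pm; Planning in 2pm; OffsitePrep in 4pm; DesignReview in 6pm; Kickoff in 3pm.

3pm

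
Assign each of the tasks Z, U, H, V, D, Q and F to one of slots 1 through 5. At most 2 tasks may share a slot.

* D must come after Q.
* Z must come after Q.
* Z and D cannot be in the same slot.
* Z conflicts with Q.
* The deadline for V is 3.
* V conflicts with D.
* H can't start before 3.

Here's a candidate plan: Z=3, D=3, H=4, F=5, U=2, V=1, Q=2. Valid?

No — it violates: Z and D cannot be in the same slot

Z and D cannot be in the same slot — violated.
At most 2 tasks may share a slot — holds.
The deadline for V is 3 — holds.
Z conflicts with Q — holds.
Z must come after Q — holds.
D must come after Q — holds.
V conflicts with D — holds.
H can't start before 3 — holds.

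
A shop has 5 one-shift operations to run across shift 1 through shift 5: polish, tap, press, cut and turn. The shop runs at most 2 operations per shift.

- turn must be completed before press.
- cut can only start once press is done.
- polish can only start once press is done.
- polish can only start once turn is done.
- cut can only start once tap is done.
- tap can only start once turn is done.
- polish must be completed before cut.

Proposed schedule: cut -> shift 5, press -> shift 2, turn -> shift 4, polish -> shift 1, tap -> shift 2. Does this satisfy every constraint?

No. polish can only start once turn is done is not satisfied.

polish must be completed before cut — holds.
polish can only start once press is done — violated.
cut can only start once tap is done — holds.
cut can only start once press is done — holds.
tap can only start once turn is done — violated.
turn must be completed before press — violated.
polish can only start once turn is done — violated.
The shop runs at most 2 operations per shift — holds.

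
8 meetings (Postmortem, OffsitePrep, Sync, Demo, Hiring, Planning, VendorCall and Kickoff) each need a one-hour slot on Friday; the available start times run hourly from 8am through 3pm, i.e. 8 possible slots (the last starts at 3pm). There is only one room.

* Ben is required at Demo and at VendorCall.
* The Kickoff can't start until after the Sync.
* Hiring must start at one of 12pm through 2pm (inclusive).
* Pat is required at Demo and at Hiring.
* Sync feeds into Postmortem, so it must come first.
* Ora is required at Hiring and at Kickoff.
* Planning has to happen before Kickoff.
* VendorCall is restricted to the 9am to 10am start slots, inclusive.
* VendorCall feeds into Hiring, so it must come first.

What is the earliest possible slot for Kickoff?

Precedence pushes Kickoff to at least 9am.
Kickoff at 11am is achievable: Planning=10am, Hiring=12pm, Sync=8am, Demo=3pm, Kickoff=11am, VendorCall=9am, Postmortem=1pm, OffsitePrep=2pm.
Nothing earlier works — the conflict and capacity constraints rule out every slot before 11am.

11am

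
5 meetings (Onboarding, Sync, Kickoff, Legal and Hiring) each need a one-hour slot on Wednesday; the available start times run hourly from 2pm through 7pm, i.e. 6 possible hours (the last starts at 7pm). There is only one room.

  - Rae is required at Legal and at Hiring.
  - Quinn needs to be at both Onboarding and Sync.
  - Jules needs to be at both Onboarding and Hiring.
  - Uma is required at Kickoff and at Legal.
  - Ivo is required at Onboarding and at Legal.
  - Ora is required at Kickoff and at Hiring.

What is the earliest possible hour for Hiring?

2pm

Hiring at 2pm is achievable: Hiring -> 2pm, Legal -> 6pm, Sync -> 4pm, Kickoff -> 5pm, Onboarding -> 3pm.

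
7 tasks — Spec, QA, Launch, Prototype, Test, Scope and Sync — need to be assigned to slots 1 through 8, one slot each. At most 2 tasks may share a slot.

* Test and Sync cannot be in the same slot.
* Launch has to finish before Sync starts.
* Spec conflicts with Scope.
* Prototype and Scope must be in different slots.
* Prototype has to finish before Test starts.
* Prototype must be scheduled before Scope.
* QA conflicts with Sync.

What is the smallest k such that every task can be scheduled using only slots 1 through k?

The precedence chain requires at least 2 distinct slots.
With at most 2 per slot and 7 tasks, at least 4 slots are needed.
4 works (last occupied slot: 4): for example Sync=3; Scope=2; Launch=1; Test=2; QA=4; Spec=3; Prototype=1.

4 slots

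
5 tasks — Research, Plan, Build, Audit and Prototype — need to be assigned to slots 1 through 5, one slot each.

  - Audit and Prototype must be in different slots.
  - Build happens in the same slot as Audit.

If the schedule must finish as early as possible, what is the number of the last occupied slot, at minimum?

Could 1 slot be enough, i.e. nothing placed later than 1? No: Prototype can't share with Audit (1) → nothing is left.
So 1 slot is not enough.
2 works (last occupied slot: 2): for example Audit -> 1, Research -> 1, Prototype -> 2, Plan -> 1, Build -> 1.

2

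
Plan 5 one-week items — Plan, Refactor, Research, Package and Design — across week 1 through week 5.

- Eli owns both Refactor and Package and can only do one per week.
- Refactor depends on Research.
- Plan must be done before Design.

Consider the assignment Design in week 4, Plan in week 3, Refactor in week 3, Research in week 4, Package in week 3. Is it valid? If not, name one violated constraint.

Invalid. Refactor depends on Research.

Eli owns both Refactor and Package and can only do one per week — violated.
Plan must be done before Design — holds.
Refactor depends on Research — violated.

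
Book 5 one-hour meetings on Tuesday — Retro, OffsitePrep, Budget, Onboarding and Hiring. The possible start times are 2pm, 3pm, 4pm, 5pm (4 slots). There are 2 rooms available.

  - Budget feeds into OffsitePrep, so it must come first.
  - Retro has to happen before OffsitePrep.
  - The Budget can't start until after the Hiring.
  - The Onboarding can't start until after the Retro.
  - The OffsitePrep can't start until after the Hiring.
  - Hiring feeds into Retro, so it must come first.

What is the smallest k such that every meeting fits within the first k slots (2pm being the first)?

The precedence chain requires at least 3 distinct slots.
With at most 2 per slot and 5 meetings, at least 3 slots are needed.
3 works (last occupied slot: 4pm): for example Onboarding -> 4pm, Retro -> 3pm, Hiring -> 2pm, OffsitePrep -> 4pm, Budget -> 3pm.

3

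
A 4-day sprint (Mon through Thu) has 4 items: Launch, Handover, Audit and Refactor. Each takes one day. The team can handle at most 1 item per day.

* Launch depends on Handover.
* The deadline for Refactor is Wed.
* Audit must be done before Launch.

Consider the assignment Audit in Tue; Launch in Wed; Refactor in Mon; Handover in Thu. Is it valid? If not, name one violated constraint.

No — it violates: Launch depends on Handover

The deadline for Refactor is Wed — holds.
The team can handle at most 1 item per day — holds.
Launch depends on Handover — violated.
Audit must be done before Launch — holds.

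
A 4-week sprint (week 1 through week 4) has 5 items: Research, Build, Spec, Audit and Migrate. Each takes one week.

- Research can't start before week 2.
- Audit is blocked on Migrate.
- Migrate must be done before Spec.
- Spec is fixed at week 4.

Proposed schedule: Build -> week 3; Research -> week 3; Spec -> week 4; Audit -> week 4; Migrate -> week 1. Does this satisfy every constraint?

Research can't start before week 2 — holds.
Spec is fixed at week 4 — holds.
Migrate must be done before Spec — holds.
Audit is blocked on Migrate — holds.

Yes, all constraints hold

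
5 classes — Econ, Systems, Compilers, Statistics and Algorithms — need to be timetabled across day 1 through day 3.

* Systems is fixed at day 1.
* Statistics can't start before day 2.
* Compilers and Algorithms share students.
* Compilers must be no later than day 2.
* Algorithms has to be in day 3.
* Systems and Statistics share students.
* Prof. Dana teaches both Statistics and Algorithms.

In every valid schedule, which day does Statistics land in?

Statistics's window is day 2–day 3.
Algorithms is fixed at day 3, and Statistics can't share a day with Algorithms.
So Statistics must be day 2.

day 2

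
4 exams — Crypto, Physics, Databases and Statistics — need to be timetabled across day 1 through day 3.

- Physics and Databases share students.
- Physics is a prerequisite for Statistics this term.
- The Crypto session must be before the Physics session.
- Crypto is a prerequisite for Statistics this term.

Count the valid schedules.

2

Enumerating: Statistics -> day 3, Databases -> day 1, Physics -> day 2, Crypto -> day 1 | Crypto in day 1, Statistics in day 3, Databases in day 3, Physics in day 2.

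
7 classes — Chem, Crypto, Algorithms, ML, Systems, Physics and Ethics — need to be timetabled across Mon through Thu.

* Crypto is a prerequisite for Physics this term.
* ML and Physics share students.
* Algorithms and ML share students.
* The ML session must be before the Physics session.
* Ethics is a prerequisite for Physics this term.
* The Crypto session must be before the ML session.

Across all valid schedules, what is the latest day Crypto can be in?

Tue

Downstream work caps Crypto at Tue.
Crypto at Tue is achievable: Physics=Thu; Systems=Mon; Algorithms=Mon; Crypto=Tue; Chem=Mon; Ethics=Mon; ML=Wed.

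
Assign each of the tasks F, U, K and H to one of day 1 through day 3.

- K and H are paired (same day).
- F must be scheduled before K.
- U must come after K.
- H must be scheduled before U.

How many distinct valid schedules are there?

1

Enumerating: K -> day 2, H -> day 2, F -> day 1, U -> day 3.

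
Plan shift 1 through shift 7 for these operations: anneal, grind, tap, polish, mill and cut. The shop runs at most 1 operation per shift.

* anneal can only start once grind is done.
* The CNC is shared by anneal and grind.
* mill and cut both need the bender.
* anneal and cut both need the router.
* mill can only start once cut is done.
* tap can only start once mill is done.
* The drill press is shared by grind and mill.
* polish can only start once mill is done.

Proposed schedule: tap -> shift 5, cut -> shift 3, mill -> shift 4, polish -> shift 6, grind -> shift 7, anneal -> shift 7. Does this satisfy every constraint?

Invalid. The CNC is shared by anneal and grind.

tap can only start once mill is done — holds.
anneal and cut both need the router — holds.
The drill press is shared by grind and mill — holds.
The CNC is shared by anneal and grind — violated.
The shop runs at most 1 operation per shift — violated.
polish can only start once mill is done — holds.
anneal can only start once grind is done — violated.
mill and cut both need the bender — holds.
mill can only start once cut is done — holds.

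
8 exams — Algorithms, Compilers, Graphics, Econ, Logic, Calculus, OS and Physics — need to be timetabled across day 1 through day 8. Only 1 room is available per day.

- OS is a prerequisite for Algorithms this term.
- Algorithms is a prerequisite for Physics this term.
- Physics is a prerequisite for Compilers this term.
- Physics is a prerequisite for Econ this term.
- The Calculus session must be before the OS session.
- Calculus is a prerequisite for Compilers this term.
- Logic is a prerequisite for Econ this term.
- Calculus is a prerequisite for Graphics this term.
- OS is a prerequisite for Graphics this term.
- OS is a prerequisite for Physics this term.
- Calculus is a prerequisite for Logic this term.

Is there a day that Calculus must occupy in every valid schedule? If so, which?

day 1

Downstream work caps Calculus at day 4.
So Calculus is pinned to day 1.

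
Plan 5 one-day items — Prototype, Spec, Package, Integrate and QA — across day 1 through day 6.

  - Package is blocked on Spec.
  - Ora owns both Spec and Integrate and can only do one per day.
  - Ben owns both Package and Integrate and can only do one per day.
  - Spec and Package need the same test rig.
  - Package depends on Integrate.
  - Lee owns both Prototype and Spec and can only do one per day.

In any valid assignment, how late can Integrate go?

Downstream work caps Integrate at day 5.
Integrate at day 5 is achievable: Prototype=day 2, Integrate=day 5, Spec=day 1, Package=day 6, QA=day 1.

day 5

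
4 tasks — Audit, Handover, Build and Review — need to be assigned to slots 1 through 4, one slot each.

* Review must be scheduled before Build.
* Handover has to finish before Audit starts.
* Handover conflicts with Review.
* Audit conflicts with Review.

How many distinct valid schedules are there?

Splitting on Audit: it can be 2 (1), 3 (5), 4 (12). Listing each branch's schedules as (Handover, Build, Review):
Audit=2: (1,4,3) — 1.
Audit=3: (1,3,2) (1,4,2) (2,2,1) (2,3,1) (2,4,1) — 5.
Audit=4: (1,3,2) (1,4,2) (1,4,3) (2,2,1) (2,3,1) (2,4,1) (2,4,3) (3,2,1) (3,3,1) (3,3,2) (3,4,1) (3,4,2) — 12.
Summing: 1 + 5 + 12 = 18.

18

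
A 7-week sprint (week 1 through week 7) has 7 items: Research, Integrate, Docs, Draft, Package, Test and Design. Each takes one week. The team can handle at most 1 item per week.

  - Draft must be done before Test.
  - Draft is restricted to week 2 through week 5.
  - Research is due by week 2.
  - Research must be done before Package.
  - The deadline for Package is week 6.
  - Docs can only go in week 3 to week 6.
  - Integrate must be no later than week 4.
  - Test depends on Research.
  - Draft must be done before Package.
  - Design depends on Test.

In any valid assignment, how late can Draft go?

Draft is available from week 2; Draft's own window allows nothing later than week 5.
Draft at week 4 is achievable: Test in week 6, Docs in week 3, Research in week 1, Integrate in week 2, Draft in week 4, Design in week 7, Package in week 5.
Nothing later works — the capacity limit rule out every week after week 4.

week 4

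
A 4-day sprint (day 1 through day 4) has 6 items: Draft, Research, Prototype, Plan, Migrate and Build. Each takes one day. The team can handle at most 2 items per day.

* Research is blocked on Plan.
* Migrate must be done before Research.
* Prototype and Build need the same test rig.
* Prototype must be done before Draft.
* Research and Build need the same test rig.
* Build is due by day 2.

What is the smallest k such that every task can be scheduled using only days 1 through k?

The precedence chain requires at least 2 distinct days.
With at most 2 per day and 6 tasks, at least 3 days are needed.
3 works (last occupied day: day 3): for example Research in day 3, Build in day 1, Plan in day 1, Migrate in day 2, Prototype in day 2, Draft in day 3.

3 days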